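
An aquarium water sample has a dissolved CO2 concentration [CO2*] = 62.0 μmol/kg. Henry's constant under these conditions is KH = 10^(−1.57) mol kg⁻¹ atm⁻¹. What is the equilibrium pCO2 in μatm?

KH = 10^(−1.57) = 2.692×10^-2 mol kg⁻¹ atm⁻¹
pCO2 = [CO2*]/KH = 62.0×10^-6 / 2.692×10^-2 = 2.30×10^-3 atm = 2300 μatm

pCO2 = 2300 μatm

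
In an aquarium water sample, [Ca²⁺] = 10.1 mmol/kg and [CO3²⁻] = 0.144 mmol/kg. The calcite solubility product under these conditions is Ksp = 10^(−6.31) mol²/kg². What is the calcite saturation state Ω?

Ksp = 10^(−6.31) = 4.898×10^-7
Ω = [Ca²⁺][CO3²⁻]/Ksp = (10.1×10^-3)(0.144×10^-3) / 4.898×10^-7 = 2.97

Ω = 2.97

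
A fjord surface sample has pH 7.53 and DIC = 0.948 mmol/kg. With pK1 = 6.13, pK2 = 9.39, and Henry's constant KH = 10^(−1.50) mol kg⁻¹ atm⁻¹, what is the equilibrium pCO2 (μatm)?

pCO2 = 1130 μatm

α₀ = 1 / (1 + K1/[H⁺] + K1K2/[H⁺]²) = 1 / (1 + 10^+1.40 + 10^-0.46)
   = 1 / (1 + 25.119 + 0.34674) = 1/26.466 = 0.03778
[CO2*] = α₀ × DIC = 0.03778 × 0.948 = 0.03582 mmol/kg
pCO2 = [CO2*]/KH = 3.582×10^-5 / 3.162×10^-2 = 1130 μatm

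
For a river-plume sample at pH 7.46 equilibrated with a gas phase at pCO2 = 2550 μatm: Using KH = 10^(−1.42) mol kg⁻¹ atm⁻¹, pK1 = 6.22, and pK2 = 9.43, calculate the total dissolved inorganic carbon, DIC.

[CO2*] = KH · pCO2 = 10^(−1.42) × 2550×10^-6 = 9.695×10^-5 mol/kg
α₀ = 1/(1 + K1/[H⁺] + K1K2/[H⁺]²) = 1/(1 + 10^+1.24 + 10^-0.73) = 0.05387
DIC = [CO2*]/α₀ = 9.695×10^-5 / 0.05387 = 1.80 mmol/kg

DIC = 1.80 mmol/kg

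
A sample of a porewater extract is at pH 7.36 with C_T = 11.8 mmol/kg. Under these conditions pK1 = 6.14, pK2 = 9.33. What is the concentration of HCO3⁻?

α₁ = 1 / (1 + [H⁺]/K1 + K2/[H⁺]) = 1 / (1 + 10^-1.22 + 10^-1.97)
   = 1 / (1 + 0.060256 + 0.010715) = 1/1.0710 = 0.9337
[HCO3⁻] = α₁ × DIC = 0.9337 × 11.8 = 11.0 mmol/kg

[HCO3⁻] = 11.0 mmol/kg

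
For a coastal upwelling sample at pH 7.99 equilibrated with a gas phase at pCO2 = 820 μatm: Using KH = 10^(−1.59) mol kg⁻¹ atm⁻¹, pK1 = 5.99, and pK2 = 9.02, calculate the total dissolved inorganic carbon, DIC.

[CO2*] = KH · pCO2 = 10^(−1.59) × 820×10^-6 = 2.108×10^-5 mol/kg
α₀ = 1/(1 + K1/[H⁺] + K1K2/[H⁺]²) = 1/(1 + 10^+2.00 + 10^+0.97) = 0.009064
DIC = [CO2*]/α₀ = 2.108×10^-5 / 0.009064 = 2.33 mmol/kg

DIC = 2.33 mmol/kg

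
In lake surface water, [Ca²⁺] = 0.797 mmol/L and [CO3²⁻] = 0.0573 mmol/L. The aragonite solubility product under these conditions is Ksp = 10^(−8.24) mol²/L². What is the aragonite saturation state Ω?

Ksp = 10^(−8.24) = 5.754×10^-9
Ω = [Ca²⁺][CO3²⁻]/Ksp = (0.797×10^-3)(0.0573×10^-3) / 5.754×10^-9 = 7.94

Ω = 7.94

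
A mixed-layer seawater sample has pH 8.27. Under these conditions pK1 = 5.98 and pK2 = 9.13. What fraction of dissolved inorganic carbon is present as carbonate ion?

α₂ = 0.121

α₂ = 1 / (1 + [H⁺]/K2 + [H⁺]²/(K1K2)) = 1 / (1 + 10^+0.86 + 10^-1.43)
   = 1 / (1 + 7.2444 + 0.037154) = 1/8.2815 = 0.1208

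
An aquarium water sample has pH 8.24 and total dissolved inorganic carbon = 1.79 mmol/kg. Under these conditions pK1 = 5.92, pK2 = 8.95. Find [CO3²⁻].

α₂ = 1 / (1 + [H⁺]/K2 + [H⁺]²/(K1K2)) = 1 / (1 + 10^+0.71 + 10^-1.61)
   = 1 / (1 + 5.1286 + 0.024547) = 1/6.1532 = 0.1625
[CO3²⁻] = α₂ × DIC = 0.1625 × 1.79 = 0.291 mmol/kg

[CO3²⁻] = 0.291 mmol/kg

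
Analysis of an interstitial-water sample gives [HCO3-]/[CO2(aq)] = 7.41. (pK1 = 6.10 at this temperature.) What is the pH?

From K1 = [H⁺][HCO3-]/[CO2(aq)]:  pH = pK1 + log₁₀([HCO3-]/[CO2(aq)])
log₁₀(7.41) = +0.870
pH = 6.10 + (+0.870) = 6.97

pH = 6.97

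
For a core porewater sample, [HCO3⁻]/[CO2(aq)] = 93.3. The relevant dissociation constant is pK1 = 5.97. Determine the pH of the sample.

pH = 7.94

From K1 = [H⁺][HCO3⁻]/[CO2(aq)]:  pH = pK1 + log₁₀([HCO3⁻]/[CO2(aq)])
log₁₀(93.3) = +1.970
pH = 5.97 + (+1.970) = 7.94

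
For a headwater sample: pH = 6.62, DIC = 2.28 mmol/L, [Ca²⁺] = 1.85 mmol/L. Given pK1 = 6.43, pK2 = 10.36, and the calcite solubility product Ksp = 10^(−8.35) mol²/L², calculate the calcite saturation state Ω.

Ω = 0.104

α₂ = 1 / (1 + [H⁺]/K2 + [H⁺]²/(K1K2)) = 1 / (1 + 10^+3.74 + 10^+3.55)
   = 1 / (1 + 5495.4 + 3548.1) = 1/9044.5 = 0.0001106
[CO3²⁻] = α₂ × DIC = 0.0001106 × 2.28 = 0.0002521 mmol/L = 0.2521 μmol/L
Ksp = 10^(−8.35) = 4.467×10^-9
Ω = [Ca²⁺][CO3²⁻]/Ksp = (1.85×10^-3)(2.521×10^-7) / 4.467×10^-9 = 0.104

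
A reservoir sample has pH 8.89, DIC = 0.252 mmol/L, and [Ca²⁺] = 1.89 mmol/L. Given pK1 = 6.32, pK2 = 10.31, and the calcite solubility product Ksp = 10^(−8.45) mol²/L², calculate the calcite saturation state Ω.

α₂ = 1 / (1 + [H⁺]/K2 + [H⁺]²/(K1K2)) = 1 / (1 + 10^+1.42 + 10^-1.15)
   = 1 / (1 + 26.303 + 0.070795) = 1/27.373 = 0.03653
[CO3²⁻] = α₂ × DIC = 0.03653 × 0.252 = 0.009206 mmol/L = 9.206 μmol/L
Ksp = 10^(−8.45) = 3.548×10^-9
Ω = [Ca²⁺][CO3²⁻]/Ksp = (1.89×10^-3)(9.206×10^-6) / 3.548×10^-9 = 4.90

Ω = 4.90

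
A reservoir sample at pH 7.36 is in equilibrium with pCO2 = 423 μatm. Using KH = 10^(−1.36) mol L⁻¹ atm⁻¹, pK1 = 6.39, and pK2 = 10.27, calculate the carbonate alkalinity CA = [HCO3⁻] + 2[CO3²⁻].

[CO2*] = KH · pCO2 = 10^(−1.36) × 423×10^-6 = 1.846×10^-5 mol/L
α₀ = 1/(1 + K1/[H⁺] + K1K2/[H⁺]²) = 1/(1 + 10^+0.97 + 10^-1.94) = 0.09667
DIC = [CO2*]/α₀ = 1.846×10^-5 / 0.09667 = 0.1910 mmol/L
CA = (α₁ + 2α₂)·DIC = (0.9022 + 2×0.001110) × 0.1910 = 0.173 mmol/L

CA = 0.173 mmol/L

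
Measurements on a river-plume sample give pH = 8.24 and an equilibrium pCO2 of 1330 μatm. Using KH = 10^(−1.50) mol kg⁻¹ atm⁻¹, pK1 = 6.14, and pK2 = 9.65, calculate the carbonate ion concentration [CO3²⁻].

[CO3²⁻] = 0.206 mmol/kg

[CO2*] = KH · pCO2 = 10^(−1.50) × 1330×10^-6 = 4.206×10^-5 mol/kg
α₀ = 1/(1 + K1/[H⁺] + K1K2/[H⁺]²) = 1/(1 + 10^+2.10 + 10^+0.69) = 0.007588
DIC = [CO2*]/α₀ = 4.206×10^-5 / 0.007588 = 5.543 mmol/kg
[CO3²⁻] = α₂·DIC; α₂ = 0.03716, so [CO3²⁻] = 0.03716 × 5.543 = 0.206 mmol/kg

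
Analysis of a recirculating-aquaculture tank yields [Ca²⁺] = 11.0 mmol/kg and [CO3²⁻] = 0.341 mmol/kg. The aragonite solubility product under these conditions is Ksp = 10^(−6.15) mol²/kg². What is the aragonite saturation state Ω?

Ω = 5.30

Ksp = 10^(−6.15) = 7.079×10^-7
Ω = [Ca²⁺][CO3²⁻]/Ksp = (11.0×10^-3)(0.341×10^-3) / 7.079×10^-7 = 5.30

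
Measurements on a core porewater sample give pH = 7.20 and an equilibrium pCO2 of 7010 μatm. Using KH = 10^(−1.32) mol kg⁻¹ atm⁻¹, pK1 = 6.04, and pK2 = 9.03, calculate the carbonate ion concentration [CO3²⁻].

[CO2*] = KH · pCO2 = 10^(−1.32) × 7010×10^-6 = 3.355×10^-4 mol/kg
α₀ = 1/(1 + K1/[H⁺] + K1K2/[H⁺]²) = 1/(1 + 10^+1.16 + 10^-0.67) = 0.06382
DIC = [CO2*]/α₀ = 3.355×10^-4 / 0.06382 = 5.257 mmol/kg
[CO3²⁻] = α₂·DIC; α₂ = 0.01365, so [CO3²⁻] = 0.01365 × 5.257 = 0.0717 mmol/kg

[CO3²⁻] = 0.0717 mmol/kg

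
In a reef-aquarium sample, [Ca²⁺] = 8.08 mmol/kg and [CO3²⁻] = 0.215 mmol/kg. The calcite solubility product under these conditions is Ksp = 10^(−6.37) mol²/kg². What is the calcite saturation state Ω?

Ksp = 10^(−6.37) = 4.266×10^-7
Ω = [Ca²⁺][CO3²⁻]/Ksp = (8.08×10^-3)(0.215×10^-3) / 4.266×10^-7 = 4.07

Ω = 4.07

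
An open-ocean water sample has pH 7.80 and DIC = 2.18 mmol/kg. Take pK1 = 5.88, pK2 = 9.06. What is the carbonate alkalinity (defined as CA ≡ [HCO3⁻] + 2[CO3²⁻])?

CA = [HCO3⁻] + 2[CO3²⁻] = (α₁ + 2α₂)·DIC
At pH 7.80: [H⁺]/K1 = 10^-1.92 = 0.012023, K2/[H⁺] = 10^-1.26 = 0.054954
α₁ = 1/(1 + 0.012023 + 0.054954) = 1/1.0670 = 0.9372; α₂ = α₁·K2/[H⁺] = 0.05150
α₁ + 2α₂ = 1.0402
CA = 1.0402 × 2.18 = 2.27 mmol/kg

CA = 2.27 mmol/kg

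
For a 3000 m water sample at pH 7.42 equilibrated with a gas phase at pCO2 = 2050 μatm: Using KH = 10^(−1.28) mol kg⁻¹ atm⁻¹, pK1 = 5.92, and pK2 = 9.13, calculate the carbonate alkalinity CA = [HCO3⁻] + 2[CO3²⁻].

[CO2*] = KH · pCO2 = 10^(−1.28) × 2050×10^-6 = 1.076×10^-4 mol/kg
α₀ = 1/(1 + K1/[H⁺] + K1K2/[H⁺]²) = 1/(1 + 10^+1.50 + 10^-0.21) = 0.03008
DIC = [CO2*]/α₀ = 1.076×10^-4 / 0.03008 = 3.576 mmol/kg
CA = (α₁ + 2α₂)·DIC = (0.9514 + 2×0.01855) × 3.576 = 3.53 mmol/kg

CA = 3.53 mmol/kg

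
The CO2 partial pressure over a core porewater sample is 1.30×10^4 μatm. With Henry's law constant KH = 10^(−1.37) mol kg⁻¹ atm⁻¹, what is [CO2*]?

[CO2*] = 555 μmol/kg

KH = 10^(−1.37) = 4.266×10^-2 mol kg⁻¹ atm⁻¹
[CO2*] = KH · pCO2 = 4.266×10^-2 × 1.30×10^4×10^-6 atm = 5.55×10^-4 mol/kg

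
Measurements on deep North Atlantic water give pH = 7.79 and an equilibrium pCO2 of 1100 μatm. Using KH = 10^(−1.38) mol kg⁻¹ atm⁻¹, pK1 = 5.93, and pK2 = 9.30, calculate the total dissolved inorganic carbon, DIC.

[CO2*] = KH · pCO2 = 10^(−1.38) × 1100×10^-6 = 4.586×10^-5 mol/kg
α₀ = 1/(1 + K1/[H⁺] + K1K2/[H⁺]²) = 1/(1 + 10^+1.86 + 10^+0.35) = 0.01321
DIC = [CO2*]/α₀ = 4.586×10^-5 / 0.01321 = 3.47 mmol/kg

DIC = 3.47 mmol/kg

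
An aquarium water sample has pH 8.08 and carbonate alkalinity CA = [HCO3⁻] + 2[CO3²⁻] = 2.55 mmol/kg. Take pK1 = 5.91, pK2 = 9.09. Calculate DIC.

CA = [HCO3⁻] + 2[CO3²⁻] = (α₁ + 2α₂)·DIC
At pH 8.08: [H⁺]/K1 = 10^-2.17 = 0.0067608, K2/[H⁺] = 10^-1.01 = 0.097724
α₁ = 1/(1 + 0.0067608 + 0.097724) = 1/1.1045 = 0.9054; α₂ = α₁·K2/[H⁺] = 0.08848
α₁ + 2α₂ = 1.0824
DIC = CA / (α₁ + 2α₂) = 2.55 / 1.0824 = 2.36 mmol/kg

DIC = 2.36 mmol/kg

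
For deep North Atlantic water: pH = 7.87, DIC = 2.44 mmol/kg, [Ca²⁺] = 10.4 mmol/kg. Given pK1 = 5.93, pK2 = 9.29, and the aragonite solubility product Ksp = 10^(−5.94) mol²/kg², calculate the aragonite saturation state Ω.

α₂ = 1 / (1 + [H⁺]/K2 + [H⁺]²/(K1K2)) = 1 / (1 + 10^+1.42 + 10^-0.52)
   = 1 / (1 + 26.303 + 0.30200) = 1/27.605 = 0.03623
[CO3²⁻] = α₂ × DIC = 0.03623 × 2.44 = 0.08839 mmol/kg
Ksp = 10^(−5.94) = 1.148×10^-6
Ω = [Ca²⁺][CO3²⁻]/Ksp = (10.4×10^-3)(8.839×10^-5) / 1.148×10^-6 = 0.801

Ω = 0.801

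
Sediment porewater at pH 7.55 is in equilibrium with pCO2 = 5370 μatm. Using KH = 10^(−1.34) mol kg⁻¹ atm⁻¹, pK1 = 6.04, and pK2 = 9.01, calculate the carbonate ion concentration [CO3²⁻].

[CO3²⁻] = 0.275 mmol/kg

[CO2*] = KH · pCO2 = 10^(−1.34) × 5370×10^-6 = 2.455×10^-4 mol/kg
α₀ = 1/(1 + K1/[H⁺] + K1K2/[H⁺]²) = 1/(1 + 10^+1.51 + 10^+0.05) = 0.02900
DIC = [CO2*]/α₀ = 2.455×10^-4 / 0.02900 = 8.464 mmol/kg
[CO3²⁻] = α₂·DIC; α₂ = 0.03254, so [CO3²⁻] = 0.03254 × 8.464 = 0.275 mmol/kg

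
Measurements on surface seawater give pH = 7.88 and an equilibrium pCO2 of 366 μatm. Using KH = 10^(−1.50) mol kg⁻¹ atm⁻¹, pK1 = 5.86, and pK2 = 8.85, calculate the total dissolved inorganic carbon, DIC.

DIC = 1.35 mmol/kg

[CO2*] = KH · pCO2 = 10^(−1.50) × 366×10^-6 = 1.157×10^-5 mol/kg
α₀ = 1/(1 + K1/[H⁺] + K1K2/[H⁺]²) = 1/(1 + 10^+2.02 + 10^+1.05) = 0.008552
DIC = [CO2*]/α₀ = 1.157×10^-5 / 0.008552 = 1.35 mmol/kg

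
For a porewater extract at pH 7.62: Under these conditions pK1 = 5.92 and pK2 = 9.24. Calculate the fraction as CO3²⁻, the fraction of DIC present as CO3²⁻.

α₂ = 1 / (1 + [H⁺]/K2 + [H⁺]²/(K1K2)) = 1 / (1 + 10^+1.62 + 10^-0.08)
   = 1 / (1 + 41.687 + 0.83176) = 1/43.519 = 0.02298

α₂ = 0.0230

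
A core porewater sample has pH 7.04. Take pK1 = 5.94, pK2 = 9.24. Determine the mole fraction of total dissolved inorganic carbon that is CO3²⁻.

α₂ = 1 / (1 + [H⁺]/K2 + [H⁺]²/(K1K2)) = 1 / (1 + 10^+2.20 + 10^+1.10)
   = 1 / (1 + 158.49 + 12.589) = 1/172.08 = 0.005811

α₂ = 0.00581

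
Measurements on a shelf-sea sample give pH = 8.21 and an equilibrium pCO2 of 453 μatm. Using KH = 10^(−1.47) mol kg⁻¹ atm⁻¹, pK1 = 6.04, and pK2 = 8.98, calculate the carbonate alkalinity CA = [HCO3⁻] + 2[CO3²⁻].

[CO2*] = KH · pCO2 = 10^(−1.47) × 453×10^-6 = 1.535×10^-5 mol/kg
α₀ = 1/(1 + K1/[H⁺] + K1K2/[H⁺]²) = 1/(1 + 10^+2.17 + 10^+1.40) = 0.005746
DIC = [CO2*]/α₀ = 1.535×10^-5 / 0.005746 = 2.671 mmol/kg
CA = (α₁ + 2α₂)·DIC = (0.8499 + 2×0.1443) × 2.671 = 3.04 mmol/kg

CA = 3.04 mmol/kg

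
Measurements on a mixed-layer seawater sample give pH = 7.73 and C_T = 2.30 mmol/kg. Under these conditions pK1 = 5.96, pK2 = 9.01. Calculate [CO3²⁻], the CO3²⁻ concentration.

α₂ = 1 / (1 + [H⁺]/K2 + [H⁺]²/(K1K2)) = 1 / (1 + 10^+1.28 + 10^-0.49)
   = 1 / (1 + 19.055 + 0.32359) = 1/20.378 = 0.04907
[CO3²⁻] = α₂ × DIC = 0.04907 × 2.30 = 0.113 mmol/kg

[CO3²⁻] = 0.113 mmol/kg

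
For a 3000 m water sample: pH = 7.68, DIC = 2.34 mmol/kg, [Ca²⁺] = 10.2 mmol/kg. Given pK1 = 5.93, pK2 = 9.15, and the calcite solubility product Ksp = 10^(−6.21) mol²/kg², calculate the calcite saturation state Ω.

α₂ = 1 / (1 + [H⁺]/K2 + [H⁺]²/(K1K2)) = 1 / (1 + 10^+1.47 + 10^-0.28)
   = 1 / (1 + 29.512 + 0.52481) = 1/31.037 = 0.03222
[CO3²⁻] = α₂ × DIC = 0.03222 × 2.34 = 0.07539 mmol/kg
Ksp = 10^(−6.21) = 6.166×10^-7
Ω = [Ca²⁺][CO3²⁻]/Ksp = (10.2×10^-3)(7.539×10^-5) / 6.166×10^-7 = 1.25

Ω = 1.25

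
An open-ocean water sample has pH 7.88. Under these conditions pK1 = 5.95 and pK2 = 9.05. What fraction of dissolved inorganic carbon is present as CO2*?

α₀ = 0.0109

α₀ = 1 / (1 + K1/[H⁺] + K1K2/[H⁺]²) = 1 / (1 + 10^+1.93 + 10^+0.76)
   = 1 / (1 + 85.114 + 5.7544) = 1/91.868 = 0.01089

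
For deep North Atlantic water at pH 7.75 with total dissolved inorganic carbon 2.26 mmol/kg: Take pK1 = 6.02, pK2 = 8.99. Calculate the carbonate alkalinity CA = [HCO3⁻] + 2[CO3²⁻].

CA = [HCO3⁻] + 2[CO3²⁻] = (α₁ + 2α₂)·DIC
At pH 7.75: [H⁺]/K1 = 10^-1.73 = 0.018621, K2/[H⁺] = 10^-1.24 = 0.057544
α₁ = 1/(1 + 0.018621 + 0.057544) = 1/1.0762 = 0.9292; α₂ = α₁·K2/[H⁺] = 0.05347
α₁ + 2α₂ = 1.0362
CA = 1.0362 × 2.26 = 2.34 mmol/kg

CA = 2.34 mmol/kg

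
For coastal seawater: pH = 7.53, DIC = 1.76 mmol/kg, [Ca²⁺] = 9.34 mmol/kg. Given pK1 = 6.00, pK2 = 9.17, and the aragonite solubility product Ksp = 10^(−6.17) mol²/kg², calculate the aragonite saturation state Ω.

Ω = 0.529

α₂ = 1 / (1 + [H⁺]/K2 + [H⁺]²/(K1K2)) = 1 / (1 + 10^+1.64 + 10^+0.11)
   = 1 / (1 + 43.652 + 1.2882) = 1/45.940 = 0.02177
[CO3²⁻] = α₂ × DIC = 0.02177 × 1.76 = 0.03831 mmol/kg
Ksp = 10^(−6.17) = 6.761×10^-7
Ω = [Ca²⁺][CO3²⁻]/Ksp = (9.34×10^-3)(3.831×10^-5) / 6.761×10^-7 = 0.529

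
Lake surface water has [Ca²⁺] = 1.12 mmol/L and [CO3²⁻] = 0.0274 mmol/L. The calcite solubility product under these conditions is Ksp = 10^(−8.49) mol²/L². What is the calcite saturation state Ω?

Ω = 9.48

Ksp = 10^(−8.49) = 3.236×10^-9
Ω = [Ca²⁺][CO3²⁻]/Ksp = (1.12×10^-3)(0.0274×10^-3) / 3.236×10^-9 = 9.48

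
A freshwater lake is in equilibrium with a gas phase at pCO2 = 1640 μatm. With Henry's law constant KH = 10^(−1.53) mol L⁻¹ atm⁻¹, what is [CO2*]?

[CO2*] = 48.4 μmol/L

KH = 10^(−1.53) = 2.951×10^-2 mol L⁻¹ atm⁻¹
[CO2*] = KH · pCO2 = 2.951×10^-2 × 1640×10^-6 atm = 4.84×10^-5 mol/L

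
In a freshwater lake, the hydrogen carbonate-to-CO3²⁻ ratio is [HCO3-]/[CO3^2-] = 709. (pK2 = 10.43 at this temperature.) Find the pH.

pH = 7.58

From K2 = [H⁺][CO3^2-]/[HCO3-]:  pH = pK2 − log₁₀([HCO3-]/[CO3^2-])
log₁₀(709) = +2.851
pH = 10.43 − (+2.851) = 7.58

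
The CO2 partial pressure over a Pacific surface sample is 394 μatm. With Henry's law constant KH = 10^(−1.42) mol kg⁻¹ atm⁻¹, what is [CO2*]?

[CO2*] = 15.0 μmol/kg

KH = 10^(−1.42) = 3.802×10^-2 mol kg⁻¹ atm⁻¹
[CO2*] = KH · pCO2 = 3.802×10^-2 × 394×10^-6 atm = 1.50×10^-5 mol/kg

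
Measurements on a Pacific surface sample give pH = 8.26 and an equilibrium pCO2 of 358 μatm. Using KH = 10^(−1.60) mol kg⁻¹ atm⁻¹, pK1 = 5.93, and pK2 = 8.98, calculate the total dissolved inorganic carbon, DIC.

[CO2*] = KH · pCO2 = 10^(−1.60) × 358×10^-6 = 8.993×10^-6 mol/kg
α₀ = 1/(1 + K1/[H⁺] + K1K2/[H⁺]²) = 1/(1 + 10^+2.33 + 10^+1.61) = 0.003913
DIC = [CO2*]/α₀ = 8.993×10^-6 / 0.003913 = 2.30 mmol/kg

DIC = 2.30 mmol/kg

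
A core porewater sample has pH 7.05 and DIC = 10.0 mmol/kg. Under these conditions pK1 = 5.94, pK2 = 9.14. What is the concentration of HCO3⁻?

[HCO3⁻] = 9.21 mmol/kg

α₁ = 1 / (1 + [H⁺]/K1 + K2/[H⁺]) = 1 / (1 + 10^-1.11 + 10^-2.09)
   = 1 / (1 + 0.077625 + 0.0081283) = 1/1.0858 = 0.9210
[HCO3⁻] = α₁ × DIC = 0.9210 × 10.0 = 9.21 mmol/kg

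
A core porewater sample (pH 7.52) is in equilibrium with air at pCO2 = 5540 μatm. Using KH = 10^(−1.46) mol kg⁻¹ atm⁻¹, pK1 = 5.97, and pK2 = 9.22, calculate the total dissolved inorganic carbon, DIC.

[CO2*] = KH · pCO2 = 10^(−1.46) × 5540×10^-6 = 1.921×10^-4 mol/kg
α₀ = 1/(1 + K1/[H⁺] + K1K2/[H⁺]²) = 1/(1 + 10^+1.55 + 10^-0.15) = 0.02689
DIC = [CO2*]/α₀ = 1.921×10^-4 / 0.02689 = 7.14 mmol/kg

DIC = 7.14 mmol/kg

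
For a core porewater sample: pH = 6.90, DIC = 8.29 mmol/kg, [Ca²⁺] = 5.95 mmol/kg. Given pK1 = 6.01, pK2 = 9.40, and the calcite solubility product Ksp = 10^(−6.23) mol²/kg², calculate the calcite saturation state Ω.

Ω = 0.234

α₂ = 1 / (1 + [H⁺]/K2 + [H⁺]²/(K1K2)) = 1 / (1 + 10^+2.50 + 10^+1.61)
   = 1 / (1 + 316.23 + 40.738) = 1/357.97 = 0.002794
[CO3²⁻] = α₂ × DIC = 0.002794 × 8.29 = 0.02316 mmol/kg
Ksp = 10^(−6.23) = 5.888×10^-7
Ω = [Ca²⁺][CO3²⁻]/Ksp = (5.95×10^-3)(2.316×10^-5) / 5.888×10^-7 = 0.234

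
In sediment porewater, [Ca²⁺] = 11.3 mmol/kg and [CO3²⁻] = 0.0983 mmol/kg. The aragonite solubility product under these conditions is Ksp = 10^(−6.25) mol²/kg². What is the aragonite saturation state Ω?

Ksp = 10^(−6.25) = 5.623×10^-7
Ω = [Ca²⁺][CO3²⁻]/Ksp = (11.3×10^-3)(0.0983×10^-3) / 5.623×10^-7 = 1.98

Ω = 1.98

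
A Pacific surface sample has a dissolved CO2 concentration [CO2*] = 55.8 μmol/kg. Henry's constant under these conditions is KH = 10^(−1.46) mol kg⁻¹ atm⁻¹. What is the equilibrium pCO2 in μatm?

pCO2 = 1610 μatm

KH = 10^(−1.46) = 3.467×10^-2 mol kg⁻¹ atm⁻¹
pCO2 = [CO2*]/KH = 55.8×10^-6 / 3.467×10^-2 = 1.61×10^-3 atm = 1610 μatm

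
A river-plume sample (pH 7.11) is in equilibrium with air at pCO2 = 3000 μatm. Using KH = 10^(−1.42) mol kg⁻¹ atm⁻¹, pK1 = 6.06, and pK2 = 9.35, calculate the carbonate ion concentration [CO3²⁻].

[CO3²⁻] = 7.36 μmol/kg

[CO2*] = KH · pCO2 = 10^(−1.42) × 3000×10^-6 = 1.141×10^-4 mol/kg
α₀ = 1/(1 + K1/[H⁺] + K1K2/[H⁺]²) = 1/(1 + 10^+1.05 + 10^-1.19) = 0.08140
DIC = [CO2*]/α₀ = 1.141×10^-4 / 0.08140 = 1.401 mmol/kg
[CO3²⁻] = α₂·DIC; α₂ = 0.005256, so [CO3²⁻] = 0.005256 × 1.401 = 0.00736 mmol/kg = 7.36 μmol/kg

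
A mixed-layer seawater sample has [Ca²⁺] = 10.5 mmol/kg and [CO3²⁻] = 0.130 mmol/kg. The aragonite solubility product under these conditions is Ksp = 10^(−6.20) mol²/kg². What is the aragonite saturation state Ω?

Ω = 2.16

Ksp = 10^(−6.20) = 6.310×10^-7
Ω = [Ca²⁺][CO3²⁻]/Ksp = (10.5×10^-3)(0.130×10^-3) / 6.310×10^-7 = 2.16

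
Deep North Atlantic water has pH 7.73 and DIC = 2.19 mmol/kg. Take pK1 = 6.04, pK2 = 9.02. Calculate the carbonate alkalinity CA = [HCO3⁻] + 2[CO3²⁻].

CA = 2.25 mmol/kg

CA = [HCO3⁻] + 2[CO3²⁻] = (α₁ + 2α₂)·DIC
At pH 7.73: [H⁺]/K1 = 10^-1.69 = 0.020417, K2/[H⁺] = 10^-1.29 = 0.051286
α₁ = 1/(1 + 0.020417 + 0.051286) = 1/1.0717 = 0.9331; α₂ = α₁·K2/[H⁺] = 0.04785
α₁ + 2α₂ = 1.0288
CA = 1.0288 × 2.19 = 2.25 mmol/kg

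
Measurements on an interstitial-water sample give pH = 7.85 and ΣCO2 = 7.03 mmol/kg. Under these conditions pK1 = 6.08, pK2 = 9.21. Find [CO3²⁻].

[CO3²⁻] = 0.289 mmol/kg

α₂ = 1 / (1 + [H⁺]/K2 + [H⁺]²/(K1K2)) = 1 / (1 + 10^+1.36 + 10^-0.41)
   = 1 / (1 + 22.909 + 0.38905) = 1/24.298 = 0.04116
[CO3²⁻] = α₂ × DIC = 0.04116 × 7.03 = 0.289 mmol/kg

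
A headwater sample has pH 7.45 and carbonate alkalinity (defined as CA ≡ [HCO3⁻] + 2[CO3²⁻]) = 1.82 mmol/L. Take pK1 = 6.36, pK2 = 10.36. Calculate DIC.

CA = [HCO3⁻] + 2[CO3²⁻] = (α₁ + 2α₂)·DIC
At pH 7.45: [H⁺]/K1 = 10^-1.09 = 0.081283, K2/[H⁺] = 10^-2.91 = 0.0012303
α₁ = 1/(1 + 0.081283 + 0.0012303) = 1/1.0825 = 0.9238; α₂ = α₁·K2/[H⁺] = 0.001136
α₁ + 2α₂ = 0.9260
DIC = CA / (α₁ + 2α₂) = 1.82 / 0.9260 = 1.97 mmol/L

DIC = 1.97 mmol/L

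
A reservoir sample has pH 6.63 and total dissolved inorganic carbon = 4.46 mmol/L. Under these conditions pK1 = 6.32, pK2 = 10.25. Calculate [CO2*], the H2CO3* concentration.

[CO2*] = 1.47 mmol/L

α₀ = 1 / (1 + K1/[H⁺] + K1K2/[H⁺]²) = 1 / (1 + 10^+0.31 + 10^-3.31)
   = 1 / (1 + 2.0417 + 0.00048978) = 1/3.0422 = 0.3287
[CO2*] = α₀ × DIC = 0.3287 × 4.46 = 1.47 mmol/L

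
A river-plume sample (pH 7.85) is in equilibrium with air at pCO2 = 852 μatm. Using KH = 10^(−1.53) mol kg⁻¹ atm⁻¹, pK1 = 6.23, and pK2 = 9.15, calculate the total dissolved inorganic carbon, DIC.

DIC = 1.13 mmol/kg

[CO2*] = KH · pCO2 = 10^(−1.53) × 852×10^-6 = 2.514×10^-5 mol/kg
α₀ = 1/(1 + K1/[H⁺] + K1K2/[H⁺]²) = 1/(1 + 10^+1.62 + 10^+0.32) = 0.02233
DIC = [CO2*]/α₀ = 2.514×10^-5 / 0.02233 = 1.13 mmol/kg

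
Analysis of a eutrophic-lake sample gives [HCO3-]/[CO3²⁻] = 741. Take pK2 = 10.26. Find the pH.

From K2 = [H⁺][CO3²⁻]/[HCO3-]:  pH = pK2 − log₁₀([HCO3-]/[CO3²⁻])
log₁₀(741) = +2.870
pH = 10.26 − (+2.870) = 7.39

pH = 7.39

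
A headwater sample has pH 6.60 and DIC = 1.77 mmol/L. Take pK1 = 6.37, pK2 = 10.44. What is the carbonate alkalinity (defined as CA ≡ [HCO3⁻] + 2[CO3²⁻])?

CA = [HCO3⁻] + 2[CO3²⁻] = (α₁ + 2α₂)·DIC
At pH 6.60: [H⁺]/K1 = 10^-0.23 = 0.58884, K2/[H⁺] = 10^-3.84 = 0.00014454
α₁ = 1/(1 + 0.58884 + 0.00014454) = 1/1.5890 = 0.6293; α₂ = α₁·K2/[H⁺] = 9.097×10^-5
α₁ + 2α₂ = 0.6295
CA = 0.6295 × 1.77 = 1.11 mmol/L

CA = 1.11 mmol/L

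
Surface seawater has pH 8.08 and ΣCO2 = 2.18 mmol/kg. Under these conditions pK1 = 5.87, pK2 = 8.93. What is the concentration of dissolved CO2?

[CO2*] = 11.7 μmol/kg

α₀ = 1 / (1 + K1/[H⁺] + K1K2/[H⁺]²) = 1 / (1 + 10^+2.21 + 10^+1.36)
   = 1 / (1 + 162.18 + 22.909) = 1/186.09 = 0.005374
[CO2*] = α₀ × DIC = 0.005374 × 2.18 = 0.0117 mmol/kg = 11.7 μmol/kg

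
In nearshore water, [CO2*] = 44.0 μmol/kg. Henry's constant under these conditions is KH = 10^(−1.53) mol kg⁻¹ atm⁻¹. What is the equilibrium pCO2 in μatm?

pCO2 = 1490 μatm

KH = 10^(−1.53) = 2.951×10^-2 mol kg⁻¹ atm⁻¹
pCO2 = [CO2*]/KH = 44.0×10^-6 / 2.951×10^-2 = 1.49×10^-3 atm = 1490 μatm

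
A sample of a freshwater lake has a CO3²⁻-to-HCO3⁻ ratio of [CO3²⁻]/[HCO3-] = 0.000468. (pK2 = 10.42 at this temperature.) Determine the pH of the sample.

pH = 7.09

From K2 = [H⁺][CO3²⁻]/[HCO3-]:  pH = pK2 + log₁₀([CO3²⁻]/[HCO3-])
log₁₀(0.000468) = -3.330
pH = 10.42 + (-3.330) = 7.09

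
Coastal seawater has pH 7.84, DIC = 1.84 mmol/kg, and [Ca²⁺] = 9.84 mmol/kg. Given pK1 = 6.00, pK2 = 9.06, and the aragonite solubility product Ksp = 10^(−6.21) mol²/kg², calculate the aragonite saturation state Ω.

Ω = 1.65

α₂ = 1 / (1 + [H⁺]/K2 + [H⁺]²/(K1K2)) = 1 / (1 + 10^+1.22 + 10^-0.62)
   = 1 / (1 + 16.596 + 0.23988) = 1/17.836 = 0.05607
[CO3²⁻] = α₂ × DIC = 0.05607 × 1.84 = 0.1032 mmol/kg
Ksp = 10^(−6.21) = 6.166×10^-7
Ω = [Ca²⁺][CO3²⁻]/Ksp = (9.84×10^-3)(1.032×10^-4) / 6.166×10^-7 = 1.65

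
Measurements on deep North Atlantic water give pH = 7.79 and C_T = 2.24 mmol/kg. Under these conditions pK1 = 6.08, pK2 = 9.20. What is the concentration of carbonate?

α₂ = 1 / (1 + [H⁺]/K2 + [H⁺]²/(K1K2)) = 1 / (1 + 10^+1.41 + 10^-0.30)
   = 1 / (1 + 25.704 + 0.50119) = 1/27.205 = 0.03676
[CO3²⁻] = α₂ × DIC = 0.03676 × 2.24 = 0.0823 mmol/kg

[CO3²⁻] = 0.0823 mmol/kg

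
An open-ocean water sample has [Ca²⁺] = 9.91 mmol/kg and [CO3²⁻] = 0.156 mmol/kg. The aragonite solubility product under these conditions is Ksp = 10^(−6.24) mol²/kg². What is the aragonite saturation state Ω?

Ω = 2.69

Ksp = 10^(−6.24) = 5.754×10^-7
Ω = [Ca²⁺][CO3²⁻]/Ksp = (9.91×10^-3)(0.156×10^-3) / 5.754×10^-7 = 2.69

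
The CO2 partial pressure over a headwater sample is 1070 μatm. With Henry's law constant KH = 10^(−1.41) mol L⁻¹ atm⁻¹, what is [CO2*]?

[CO2*] = 41.6 μmol/L

KH = 10^(−1.41) = 3.890×10^-2 mol L⁻¹ atm⁻¹
[CO2*] = KH · pCO2 = 3.890×10^-2 × 1070×10^-6 atm = 4.16×10^-5 mol/L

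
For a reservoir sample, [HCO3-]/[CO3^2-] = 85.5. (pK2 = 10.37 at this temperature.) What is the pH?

From K2 = [H⁺][CO3^2-]/[HCO3-]:  pH = pK2 − log₁₀([HCO3-]/[CO3^2-])
log₁₀(85.5) = +1.932
pH = 10.37 − (+1.932) = 8.44

pH = 8.44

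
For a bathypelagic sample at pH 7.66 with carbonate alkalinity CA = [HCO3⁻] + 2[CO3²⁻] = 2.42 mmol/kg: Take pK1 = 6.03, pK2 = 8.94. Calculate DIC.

CA = [HCO3⁻] + 2[CO3²⁻] = (α₁ + 2α₂)·DIC
At pH 7.66: [H⁺]/K1 = 10^-1.63 = 0.023442, K2/[H⁺] = 10^-1.28 = 0.052481
α₁ = 1/(1 + 0.023442 + 0.052481) = 1/1.0759 = 0.9294; α₂ = α₁·K2/[H⁺] = 0.04878
α₁ + 2α₂ = 1.0270
DIC = CA / (α₁ + 2α₂) = 2.42 / 1.0270 = 2.36 mmol/kg

DIC = 2.36 mmol/kg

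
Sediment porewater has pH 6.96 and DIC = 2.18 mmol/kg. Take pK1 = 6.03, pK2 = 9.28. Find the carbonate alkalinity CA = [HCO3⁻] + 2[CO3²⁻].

CA = [HCO3⁻] + 2[CO3²⁻] = (α₁ + 2α₂)·DIC
At pH 6.96: [H⁺]/K1 = 10^-0.93 = 0.11749, K2/[H⁺] = 10^-2.32 = 0.0047863
α₁ = 1/(1 + 0.11749 + 0.0047863) = 1/1.1223 = 0.8910; α₂ = α₁·K2/[H⁺] = 0.004265
α₁ + 2α₂ = 0.8996
CA = 0.8996 × 2.18 = 1.96 mmol/kg

CA = 1.96 mmol/kg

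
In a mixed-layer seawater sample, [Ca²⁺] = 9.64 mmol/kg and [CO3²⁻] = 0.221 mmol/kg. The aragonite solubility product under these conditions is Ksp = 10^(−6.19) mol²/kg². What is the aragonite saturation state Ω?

Ksp = 10^(−6.19) = 6.457×10^-7
Ω = [Ca²⁺][CO3²⁻]/Ksp = (9.64×10^-3)(0.221×10^-3) / 6.457×10^-7 = 3.30

Ω = 3.30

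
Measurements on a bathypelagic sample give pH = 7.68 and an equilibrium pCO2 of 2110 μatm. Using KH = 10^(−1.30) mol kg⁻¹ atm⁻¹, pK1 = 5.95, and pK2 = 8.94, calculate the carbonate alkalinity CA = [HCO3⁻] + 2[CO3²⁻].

[CO2*] = KH · pCO2 = 10^(−1.30) × 2110×10^-6 = 1.058×10^-4 mol/kg
α₀ = 1/(1 + K1/[H⁺] + K1K2/[H⁺]²) = 1/(1 + 10^+1.73 + 10^+0.47) = 0.01734
DIC = [CO2*]/α₀ = 1.058×10^-4 / 0.01734 = 6.097 mmol/kg
CA = (α₁ + 2α₂)·DIC = (0.9315 + 2×0.05119) × 6.097 = 6.30 mmol/kg

CA = 6.30 mmol/kg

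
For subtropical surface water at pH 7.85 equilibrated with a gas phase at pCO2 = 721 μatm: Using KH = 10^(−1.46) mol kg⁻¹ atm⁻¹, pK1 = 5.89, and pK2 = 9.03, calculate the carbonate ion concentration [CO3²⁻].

[CO3²⁻] = 0.151 mmol/kg

[CO2*] = KH · pCO2 = 10^(−1.46) × 721×10^-6 = 2.500×10^-5 mol/kg
α₀ = 1/(1 + K1/[H⁺] + K1K2/[H⁺]²) = 1/(1 + 10^+1.96 + 10^+0.78) = 0.01018
DIC = [CO2*]/α₀ = 2.500×10^-5 / 0.01018 = 2.456 mmol/kg
[CO3²⁻] = α₂·DIC; α₂ = 0.06134, so [CO3²⁻] = 0.06134 × 2.456 = 0.151 mmol/kg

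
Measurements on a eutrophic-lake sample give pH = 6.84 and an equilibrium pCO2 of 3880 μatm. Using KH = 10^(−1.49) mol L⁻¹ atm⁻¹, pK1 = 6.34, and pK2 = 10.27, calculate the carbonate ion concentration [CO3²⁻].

[CO2*] = KH · pCO2 = 10^(−1.49) × 3880×10^-6 = 1.256×10^-4 mol/L
α₀ = 1/(1 + K1/[H⁺] + K1K2/[H⁺]²) = 1/(1 + 10^+0.50 + 10^-2.93) = 0.2402
DIC = [CO2*]/α₀ = 1.256×10^-4 / 0.2402 = 0.5227 mmol/L
[CO3²⁻] = α₂·DIC; α₂ = 0.0002822, so [CO3²⁻] = 0.0002822 × 0.5227 = 0.000148 mmol/L = 0.148 μmol/L

[CO3²⁻] = 0.148 μmol/L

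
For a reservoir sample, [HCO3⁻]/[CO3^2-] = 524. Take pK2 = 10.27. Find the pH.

From K2 = [H⁺][CO3^2-]/[HCO3⁻]:  pH = pK2 − log₁₀([HCO3⁻]/[CO3^2-])
log₁₀(524) = +2.719
pH = 10.27 − (+2.719) = 7.55

pH = 7.55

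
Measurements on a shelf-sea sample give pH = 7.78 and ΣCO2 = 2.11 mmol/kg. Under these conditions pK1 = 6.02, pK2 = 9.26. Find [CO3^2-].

α₂ = 1 / (1 + [H⁺]/K2 + [H⁺]²/(K1K2)) = 1 / (1 + 10^+1.48 + 10^-0.28)
   = 1 / (1 + 30.200 + 0.52481) = 1/31.724 = 0.03152
[CO3²⁻] = α₂ × DIC = 0.03152 × 2.11 = 0.0665 mmol/kg

[CO3²⁻] = 0.0665 mmol/kg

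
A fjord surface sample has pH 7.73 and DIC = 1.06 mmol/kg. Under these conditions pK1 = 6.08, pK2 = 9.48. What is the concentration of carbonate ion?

[CO3²⁻] = 18.1 μmol/kg

α₂ = 1 / (1 + [H⁺]/K2 + [H⁺]²/(K1K2)) = 1 / (1 + 10^+1.75 + 10^+0.10)
   = 1 / (1 + 56.234 + 1.2589) = 1/58.493 = 0.01710
[CO3²⁻] = α₂ × DIC = 0.01710 × 1.06 = 0.0181 mmol/kg = 18.1 μmol/kg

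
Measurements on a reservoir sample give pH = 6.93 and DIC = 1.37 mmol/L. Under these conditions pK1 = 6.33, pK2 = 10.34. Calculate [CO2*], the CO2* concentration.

α₀ = 1 / (1 + K1/[H⁺] + K1K2/[H⁺]²) = 1 / (1 + 10^+0.60 + 10^-2.81)
   = 1 / (1 + 3.9811 + 0.0015488) = 1/4.9826 = 0.2007
[CO2*] = α₀ × DIC = 0.2007 × 1.37 = 0.275 mmol/L

[CO2*] = 0.275 mmol/L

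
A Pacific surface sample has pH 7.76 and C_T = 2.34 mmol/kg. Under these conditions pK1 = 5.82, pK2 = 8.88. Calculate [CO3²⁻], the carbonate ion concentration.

α₂ = 1 / (1 + [H⁺]/K2 + [H⁺]²/(K1K2)) = 1 / (1 + 10^+1.12 + 10^-0.82)
   = 1 / (1 + 13.183 + 0.15136) = 1/14.334 = 0.06976
[CO3²⁻] = α₂ × DIC = 0.06976 × 2.34 = 0.163 mmol/kg

[CO3²⁻] = 0.163 mmol/kg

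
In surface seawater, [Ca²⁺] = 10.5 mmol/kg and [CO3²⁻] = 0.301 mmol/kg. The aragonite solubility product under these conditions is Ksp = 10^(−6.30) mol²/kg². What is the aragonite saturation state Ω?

Ω = 6.31

Ksp = 10^(−6.30) = 5.012×10^-7
Ω = [Ca²⁺][CO3²⁻]/Ksp = (10.5×10^-3)(0.301×10^-3) / 5.012×10^-7 = 6.31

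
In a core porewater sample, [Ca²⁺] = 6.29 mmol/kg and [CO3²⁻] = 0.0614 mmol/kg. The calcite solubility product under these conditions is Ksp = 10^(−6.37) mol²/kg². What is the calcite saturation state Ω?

Ksp = 10^(−6.37) = 4.266×10^-7
Ω = [Ca²⁺][CO3²⁻]/Ksp = (6.29×10^-3)(0.0614×10^-3) / 4.266×10^-7 = 0.905

Ω = 0.905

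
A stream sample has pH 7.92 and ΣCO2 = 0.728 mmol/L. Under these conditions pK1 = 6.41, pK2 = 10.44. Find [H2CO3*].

α₀ = 1 / (1 + K1/[H⁺] + K1K2/[H⁺]²) = 1 / (1 + 10^+1.51 + 10^-1.01)
   = 1 / (1 + 32.359 + 0.097724) = 1/33.457 = 0.02989
[CO2*] = α₀ × DIC = 0.02989 × 0.728 = 0.0218 mmol/L

[CO2*] = 0.0218 mmol/L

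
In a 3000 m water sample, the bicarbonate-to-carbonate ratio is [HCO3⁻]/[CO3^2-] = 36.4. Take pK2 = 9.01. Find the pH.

From K2 = [H⁺][CO3^2-]/[HCO3⁻]:  pH = pK2 − log₁₀([HCO3⁻]/[CO3^2-])
log₁₀(36.4) = +1.561
pH = 9.01 − (+1.561) = 7.45

pH = 7.45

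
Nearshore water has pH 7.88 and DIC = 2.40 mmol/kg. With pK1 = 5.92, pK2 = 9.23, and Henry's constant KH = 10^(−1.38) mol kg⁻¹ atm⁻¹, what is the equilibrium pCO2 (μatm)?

α₀ = 1 / (1 + K1/[H⁺] + K1K2/[H⁺]²) = 1 / (1 + 10^+1.96 + 10^+0.61)
   = 1 / (1 + 91.201 + 4.0738) = 1/96.275 = 0.01039
[CO2*] = α₀ × DIC = 0.01039 × 2.40 = 0.02493 mmol/kg
pCO2 = [CO2*]/KH = 2.493×10^-5 / 4.169×10^-2 = 598 μatm

pCO2 = 598 μatm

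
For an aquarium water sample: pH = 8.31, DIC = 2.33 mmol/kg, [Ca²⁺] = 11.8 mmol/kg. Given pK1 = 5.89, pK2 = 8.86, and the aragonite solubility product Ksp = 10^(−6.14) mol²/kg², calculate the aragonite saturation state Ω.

Ω = 8.32

α₂ = 1 / (1 + [H⁺]/K2 + [H⁺]²/(K1K2)) = 1 / (1 + 10^+0.55 + 10^-1.87)
   = 1 / (1 + 3.5481 + 0.013490) = 1/4.5616 = 0.2192
[CO3²⁻] = α₂ × DIC = 0.2192 × 2.33 = 0.5108 mmol/kg
Ksp = 10^(−6.14) = 7.244×10^-7
Ω = [Ca²⁺][CO3²⁻]/Ksp = (11.8×10^-3)(5.108×10^-4) / 7.244×10^-7 = 8.32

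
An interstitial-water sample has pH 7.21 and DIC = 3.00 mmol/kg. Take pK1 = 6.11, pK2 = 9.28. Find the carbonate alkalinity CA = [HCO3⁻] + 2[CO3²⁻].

CA = [HCO3⁻] + 2[CO3²⁻] = (α₁ + 2α₂)·DIC
At pH 7.21: [H⁺]/K1 = 10^-1.10 = 0.079433, K2/[H⁺] = 10^-2.07 = 0.0085114
α₁ = 1/(1 + 0.079433 + 0.0085114) = 1/1.0879 = 0.9192; α₂ = α₁·K2/[H⁺] = 0.007823
α₁ + 2α₂ = 0.9348
CA = 0.9348 × 3.00 = 2.80 mmol/kg

CA = 2.80 mmol/kg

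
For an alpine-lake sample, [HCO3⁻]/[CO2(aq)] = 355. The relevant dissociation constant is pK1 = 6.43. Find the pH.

pH = 8.98

From K1 = [H⁺][HCO3⁻]/[CO2(aq)]:  pH = pK1 + log₁₀([HCO3⁻]/[CO2(aq)])
log₁₀(355) = +2.550
pH = 6.43 + (+2.550) = 8.98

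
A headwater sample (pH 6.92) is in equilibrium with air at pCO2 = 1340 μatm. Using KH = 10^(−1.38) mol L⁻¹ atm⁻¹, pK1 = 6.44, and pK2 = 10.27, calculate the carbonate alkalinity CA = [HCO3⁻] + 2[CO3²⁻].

[CO2*] = KH · pCO2 = 10^(−1.38) × 1340×10^-6 = 5.586×10^-5 mol/L
α₀ = 1/(1 + K1/[H⁺] + K1K2/[H⁺]²) = 1/(1 + 10^+0.48 + 10^-2.87) = 0.2487
DIC = [CO2*]/α₀ = 5.586×10^-5 / 0.2487 = 0.2246 mmol/L
CA = (α₁ + 2α₂)·DIC = (0.7510 + 2×0.0003355) × 0.2246 = 0.169 mmol/L

CA = 0.169 mmol/L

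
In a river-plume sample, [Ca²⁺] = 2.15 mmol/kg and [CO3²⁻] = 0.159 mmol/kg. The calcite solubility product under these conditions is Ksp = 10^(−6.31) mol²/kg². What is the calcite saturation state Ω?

Ksp = 10^(−6.31) = 4.898×10^-7
Ω = [Ca²⁺][CO3²⁻]/Ksp = (2.15×10^-3)(0.159×10^-3) / 4.898×10^-7 = 0.698

Ω = 0.698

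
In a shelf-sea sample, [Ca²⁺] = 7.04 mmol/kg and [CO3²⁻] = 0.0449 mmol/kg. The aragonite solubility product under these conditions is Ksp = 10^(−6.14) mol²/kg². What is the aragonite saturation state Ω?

Ω = 0.436

Ksp = 10^(−6.14) = 7.244×10^-7
Ω = [Ca²⁺][CO3²⁻]/Ksp = (7.04×10^-3)(0.0449×10^-3) / 7.244×10^-7 = 0.436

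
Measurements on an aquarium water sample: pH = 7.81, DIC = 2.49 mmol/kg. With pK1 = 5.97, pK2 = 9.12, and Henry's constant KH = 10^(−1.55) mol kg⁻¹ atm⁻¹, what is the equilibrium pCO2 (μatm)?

α₀ = 1 / (1 + K1/[H⁺] + K1K2/[H⁺]²) = 1 / (1 + 10^+1.84 + 10^+0.53)
   = 1 / (1 + 69.183 + 3.3884) = 1/73.572 = 0.01359
[CO2*] = α₀ × DIC = 0.01359 × 2.49 = 0.03384 mmol/kg
pCO2 = [CO2*]/KH = 3.384×10^-5 / 2.818×10^-2 = 1200 μatm

pCO2 = 1200 μatm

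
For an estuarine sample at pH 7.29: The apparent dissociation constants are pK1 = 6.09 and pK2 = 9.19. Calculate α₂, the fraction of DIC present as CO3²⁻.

α₂ = 0.0117

α₂ = 1 / (1 + [H⁺]/K2 + [H⁺]²/(K1K2)) = 1 / (1 + 10^+1.90 + 10^+0.70)
   = 1 / (1 + 79.433 + 5.0119) = 1/85.445 = 0.01170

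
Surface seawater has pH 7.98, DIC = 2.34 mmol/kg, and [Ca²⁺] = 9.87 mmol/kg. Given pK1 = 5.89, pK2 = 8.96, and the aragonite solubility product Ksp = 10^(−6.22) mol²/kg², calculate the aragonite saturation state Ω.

α₂ = 1 / (1 + [H⁺]/K2 + [H⁺]²/(K1K2)) = 1 / (1 + 10^+0.98 + 10^-1.11)
   = 1 / (1 + 9.5499 + 0.077625) = 1/10.628 = 0.09410
[CO3²⁻] = α₂ × DIC = 0.09410 × 2.34 = 0.2202 mmol/kg
Ksp = 10^(−6.22) = 6.026×10^-7
Ω = [Ca²⁺][CO3²⁻]/Ksp = (9.87×10^-3)(2.202×10^-4) / 6.026×10^-7 = 3.61

Ω = 3.61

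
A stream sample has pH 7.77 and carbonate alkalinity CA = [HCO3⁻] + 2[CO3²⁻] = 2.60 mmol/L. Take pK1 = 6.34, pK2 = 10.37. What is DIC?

CA = [HCO3⁻] + 2[CO3²⁻] = (α₁ + 2α₂)·DIC
At pH 7.77: [H⁺]/K1 = 10^-1.43 = 0.037154, K2/[H⁺] = 10^-2.60 = 0.0025119
α₁ = 1/(1 + 0.037154 + 0.0025119) = 1/1.0397 = 0.9618; α₂ = α₁·K2/[H⁺] = 0.002416
α₁ + 2α₂ = 0.9667
DIC = CA / (α₁ + 2α₂) = 2.60 / 0.9667 = 2.69 mmol/L

DIC = 2.69 mmol/L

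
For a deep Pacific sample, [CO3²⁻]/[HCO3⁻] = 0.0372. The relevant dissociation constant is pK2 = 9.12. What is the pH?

From K2 = [H⁺][CO3²⁻]/[HCO3⁻]:  pH = pK2 + log₁₀([CO3²⁻]/[HCO3⁻])
log₁₀(0.0372) = -1.429
pH = 9.12 + (-1.429) = 7.69

pH = 7.69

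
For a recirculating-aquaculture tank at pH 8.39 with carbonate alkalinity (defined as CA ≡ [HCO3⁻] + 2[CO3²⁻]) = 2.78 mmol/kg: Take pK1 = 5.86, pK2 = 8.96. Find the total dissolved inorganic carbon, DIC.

DIC = 2.30 mmol/kg

CA = [HCO3⁻] + 2[CO3²⁻] = (α₁ + 2α₂)·DIC
At pH 8.39: [H⁺]/K1 = 10^-2.53 = 0.0029512, K2/[H⁺] = 10^-0.57 = 0.26915
α₁ = 1/(1 + 0.0029512 + 0.26915) = 1/1.2721 = 0.7861; α₂ = α₁·K2/[H⁺] = 0.2116
α₁ + 2α₂ = 1.2093
DIC = CA / (α₁ + 2α₂) = 2.78 / 1.2093 = 2.30 mmol/kg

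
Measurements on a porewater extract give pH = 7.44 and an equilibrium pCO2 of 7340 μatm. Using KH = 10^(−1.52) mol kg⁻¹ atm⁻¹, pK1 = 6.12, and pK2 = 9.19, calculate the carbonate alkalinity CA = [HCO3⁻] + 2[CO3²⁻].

[CO2*] = KH · pCO2 = 10^(−1.52) × 7340×10^-6 = 2.217×10^-4 mol/kg
α₀ = 1/(1 + K1/[H⁺] + K1K2/[H⁺]²) = 1/(1 + 10^+1.32 + 10^-0.43) = 0.04491
DIC = [CO2*]/α₀ = 2.217×10^-4 / 0.04491 = 4.935 mmol/kg
CA = (α₁ + 2α₂)·DIC = (0.9384 + 2×0.01669) × 4.935 = 4.80 mmol/kg

CA = 4.80 mmol/kg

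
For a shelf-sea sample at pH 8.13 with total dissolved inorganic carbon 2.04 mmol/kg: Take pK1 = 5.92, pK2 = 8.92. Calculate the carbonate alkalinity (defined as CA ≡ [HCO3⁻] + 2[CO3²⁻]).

CA = [HCO3⁻] + 2[CO3²⁻] = (α₁ + 2α₂)·DIC
At pH 8.13: [H⁺]/K1 = 10^-2.21 = 0.0061660, K2/[H⁺] = 10^-0.79 = 0.16218
α₁ = 1/(1 + 0.0061660 + 0.16218) = 1/1.1683 = 0.8559; α₂ = α₁·K2/[H⁺] = 0.1388
α₁ + 2α₂ = 1.1335
CA = 1.1335 × 2.04 = 2.31 mmol/kg

CA = 2.31 mmol/kg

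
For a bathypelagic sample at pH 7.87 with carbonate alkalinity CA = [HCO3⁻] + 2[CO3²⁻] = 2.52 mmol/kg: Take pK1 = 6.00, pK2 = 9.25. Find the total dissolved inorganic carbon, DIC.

CA = [HCO3⁻] + 2[CO3²⁻] = (α₁ + 2α₂)·DIC
At pH 7.87: [H⁺]/K1 = 10^-1.87 = 0.013490, K2/[H⁺] = 10^-1.38 = 0.041687
α₁ = 1/(1 + 0.013490 + 0.041687) = 1/1.0552 = 0.9477; α₂ = α₁·K2/[H⁺] = 0.03951
α₁ + 2α₂ = 1.0267
DIC = CA / (α₁ + 2α₂) = 2.52 / 1.0267 = 2.45 mmol/kg

DIC = 2.45 mmol/kg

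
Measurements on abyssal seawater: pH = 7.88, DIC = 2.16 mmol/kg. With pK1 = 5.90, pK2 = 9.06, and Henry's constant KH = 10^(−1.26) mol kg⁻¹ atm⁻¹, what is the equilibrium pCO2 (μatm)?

pCO2 = 382 μatm

α₀ = 1 / (1 + K1/[H⁺] + K1K2/[H⁺]²) = 1 / (1 + 10^+1.98 + 10^+0.80)
   = 1 / (1 + 95.499 + 6.3096) = 1/102.81 = 0.009727
[CO2*] = α₀ × DIC = 0.009727 × 2.16 = 0.02101 mmol/kg
pCO2 = [CO2*]/KH = 2.101×10^-5 / 5.495×10^-2 = 382 μatm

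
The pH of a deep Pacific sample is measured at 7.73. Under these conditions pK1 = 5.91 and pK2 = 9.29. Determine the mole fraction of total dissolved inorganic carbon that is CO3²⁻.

α₂ = 1 / (1 + [H⁺]/K2 + [H⁺]²/(K1K2)) = 1 / (1 + 10^+1.56 + 10^-0.26)
   = 1 / (1 + 36.308 + 0.54954) = 1/37.857 = 0.02641

α₂ = 0.0264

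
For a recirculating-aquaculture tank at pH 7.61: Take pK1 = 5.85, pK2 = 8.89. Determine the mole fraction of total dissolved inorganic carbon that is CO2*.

α₀ = 1 / (1 + K1/[H⁺] + K1K2/[H⁺]²) = 1 / (1 + 10^+1.76 + 10^+0.48)
   = 1 / (1 + 57.544 + 3.0200) = 1/61.564 = 0.01624

α₀ = 0.0162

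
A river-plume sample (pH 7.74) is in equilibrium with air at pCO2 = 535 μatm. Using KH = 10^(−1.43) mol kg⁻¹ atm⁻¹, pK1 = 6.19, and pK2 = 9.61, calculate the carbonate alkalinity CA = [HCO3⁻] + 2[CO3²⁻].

CA = 0.724 mmol/kg

[CO2*] = KH · pCO2 = 10^(−1.43) × 535×10^-6 = 1.988×10^-5 mol/kg
α₀ = 1/(1 + K1/[H⁺] + K1K2/[H⁺]²) = 1/(1 + 10^+1.55 + 10^-0.32) = 0.02706
DIC = [CO2*]/α₀ = 1.988×10^-5 / 0.02706 = 0.7347 mmol/kg
CA = (α₁ + 2α₂)·DIC = (0.9600 + 2×0.01295) × 0.7347 = 0.724 mmol/kg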